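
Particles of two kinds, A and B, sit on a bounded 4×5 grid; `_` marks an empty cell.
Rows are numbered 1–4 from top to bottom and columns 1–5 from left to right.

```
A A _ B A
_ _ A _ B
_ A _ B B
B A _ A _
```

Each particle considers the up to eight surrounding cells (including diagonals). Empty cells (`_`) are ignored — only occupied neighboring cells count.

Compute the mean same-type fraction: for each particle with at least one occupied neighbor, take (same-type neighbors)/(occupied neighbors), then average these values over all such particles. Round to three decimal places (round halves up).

(1,1)A 1/1
(1,2)A 2/2
(1,4)B 1/3
(1,5)A 0/2
(2,3)A 2/4
(2,5)B 3/4
(3,2)A 2/3
(3,4)B 2/4
(3,5)B 2/3
(4,1)B 0/2
(4,2)A 1/2
(4,4)A 0/2
Sum over 12 particles: 1/1 + 2/2 + 1/3 + 0/2 + 2/4 + 3/4 + 2/3 + 2/4 + 2/3 + 0/2 + 1/2 + 0/2 = 71/12; mean = 71/12 ÷ 12 = 71/144 = 0.493055… → 0.493.

0.493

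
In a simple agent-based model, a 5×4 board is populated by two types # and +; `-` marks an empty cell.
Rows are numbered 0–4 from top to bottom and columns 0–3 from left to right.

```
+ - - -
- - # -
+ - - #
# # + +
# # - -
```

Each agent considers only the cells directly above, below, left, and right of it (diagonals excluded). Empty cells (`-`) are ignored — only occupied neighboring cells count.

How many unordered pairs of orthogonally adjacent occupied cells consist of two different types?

Scan each occupied cell's neighbors to the right and below so each pair is counted once.
From row 2: 2 unlike of 2 pairs (running 2/2).
From row 3: 1 unlike of 5 pairs (running 3/7).
From row 4: 0 unlike of 1 pairs (running 3/8).
Total adjacent occupied pairs: 8; unlike-type pairs: 3.

3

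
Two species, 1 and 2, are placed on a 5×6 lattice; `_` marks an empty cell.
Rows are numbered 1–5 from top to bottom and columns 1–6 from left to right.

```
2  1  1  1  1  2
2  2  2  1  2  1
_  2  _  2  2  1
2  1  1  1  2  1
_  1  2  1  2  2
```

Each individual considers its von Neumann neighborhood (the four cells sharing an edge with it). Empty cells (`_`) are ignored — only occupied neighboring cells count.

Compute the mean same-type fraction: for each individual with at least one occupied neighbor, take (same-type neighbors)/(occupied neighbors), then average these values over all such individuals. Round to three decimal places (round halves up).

0.463

(1,1)2 1/2
(1,2)1 1/3
(1,3)1 2/3
(1,4)1 3/3
(1,5)1 1/3
(1,6)2 0/2
(2,1)2 2/2
(2,2)2 3/4
(2,3)2 1/3
(2,4)1 1/4
(2,5)2 1/4
(2,6)1 1/3
(3,2)2 1/2
(3,4)2 1/3
(3,5)2 3/4
(3,6)1 2/3
(4,1)2 0/1
(4,2)1 2/4
(4,3)1 2/3
(4,4)1 2/4
(4,5)2 2/4
(4,6)1 1/3
(5,2)1 1/2
(5,3)2 0/3
(5,4)1 1/3
(5,5)2 2/3
(5,6)2 1/2
Sum over 27 individuals: 1/2 + 1/3 + 2/3 + 3/3 + 1/3 + 0/2 + 2/2 + 3/4 + 1/3 + 1/4 + 1/4 + 1/3 + 1/2 + 1/3 + 3/4 + 2/3 + 0/1 + 2/4 + 2/3 + 2/4 + 2/4 + 1/3 + 1/2 + 0/3 + 1/3 + 2/3 + 1/2 = 25/2; mean = 25/2 ÷ 27 = 25/54 = 0.462962… → 0.463.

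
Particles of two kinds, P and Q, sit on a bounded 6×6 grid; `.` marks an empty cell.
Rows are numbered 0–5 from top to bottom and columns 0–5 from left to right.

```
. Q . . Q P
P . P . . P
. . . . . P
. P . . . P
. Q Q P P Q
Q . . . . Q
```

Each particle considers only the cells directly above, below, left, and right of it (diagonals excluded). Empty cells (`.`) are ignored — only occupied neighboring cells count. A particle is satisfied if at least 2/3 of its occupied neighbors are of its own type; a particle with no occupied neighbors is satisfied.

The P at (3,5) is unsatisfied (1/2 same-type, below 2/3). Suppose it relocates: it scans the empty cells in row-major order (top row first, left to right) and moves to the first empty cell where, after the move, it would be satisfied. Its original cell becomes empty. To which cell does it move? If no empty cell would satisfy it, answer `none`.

(1,1)

Vacating (3,5). Empty cells in order:
  (0,0): 1/2 same-type → still unsatisfied.
  (0,2): 1/2 same-type → still unsatisfied.
  (0,3): 0/1 same-type → still unsatisfied.
  (1,1): 2/3 same-type → satisfied — stop here.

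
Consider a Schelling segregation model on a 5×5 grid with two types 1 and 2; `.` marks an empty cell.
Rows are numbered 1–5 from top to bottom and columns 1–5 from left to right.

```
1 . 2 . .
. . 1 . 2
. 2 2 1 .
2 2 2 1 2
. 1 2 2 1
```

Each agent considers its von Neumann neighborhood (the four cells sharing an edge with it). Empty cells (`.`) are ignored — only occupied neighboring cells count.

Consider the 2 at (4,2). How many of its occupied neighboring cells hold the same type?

Occupied neighbors of (4,2): (3,2)=2, (5,2)=1, (4,1)=2, (4,3)=2.
Same type (2): 3 of 4.

3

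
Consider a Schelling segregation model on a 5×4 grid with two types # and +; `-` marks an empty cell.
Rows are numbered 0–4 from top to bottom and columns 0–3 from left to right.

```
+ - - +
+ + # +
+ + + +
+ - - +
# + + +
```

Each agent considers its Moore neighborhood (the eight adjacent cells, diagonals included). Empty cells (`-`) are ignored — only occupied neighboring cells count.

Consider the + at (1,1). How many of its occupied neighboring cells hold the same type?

Occupied neighbors of (1,1): (0,0)=+, (1,0)=+, (1,2)=#, (2,0)=+, (2,1)=+, (2,2)=+.
Same type (+): 5 of 6.

5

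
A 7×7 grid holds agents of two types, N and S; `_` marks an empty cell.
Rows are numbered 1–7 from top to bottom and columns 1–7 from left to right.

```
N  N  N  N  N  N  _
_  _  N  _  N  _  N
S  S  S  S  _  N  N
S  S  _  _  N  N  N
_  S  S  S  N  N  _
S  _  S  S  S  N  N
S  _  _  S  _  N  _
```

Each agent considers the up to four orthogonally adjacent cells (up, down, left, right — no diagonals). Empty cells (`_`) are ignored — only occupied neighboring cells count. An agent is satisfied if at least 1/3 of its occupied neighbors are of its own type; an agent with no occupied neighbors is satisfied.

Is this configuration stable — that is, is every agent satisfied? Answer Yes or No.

(1,1)N 1/1 ok
(1,2)N 2/2 ok
(1,3)N 3/3 ok
(1,4)N 2/2 ok
(1,5)N 3/3 ok
(1,6)N 1/1 ok
(2,3)N 1/2 ok
(2,5)N 1/1 ok
(2,7)N 1/1 ok
(3,1)S 2/2 ok
(3,2)S 3/3 ok
(3,3)S 2/3 ok
(3,4)S 1/1 ok
(3,6)N 2/2 ok
(3,7)N 3/3 ok
(4,1)S 2/2 ok
(4,2)S 3/3 ok
(4,5)N 2/2 ok
(4,6)N 4/4 ok
(4,7)N 2/2 ok
(5,2)S 2/2 ok
(5,3)S 3/3 ok
(5,4)S 2/3 ok
(5,5)N 2/4 ok
(5,6)N 3/3 ok
(6,1)S 1/1 ok
(6,3)S 2/2 ok
(6,4)S 4/4 ok
(6,5)S 1/3 ok
(6,6)N 3/4 ok
(6,7)N 1/1 ok
(7,1)S 1/1 ok
(7,4)S 1/1 ok
(7,6)N 1/1 ok
All meet the threshold, so the configuration is stable.

Yes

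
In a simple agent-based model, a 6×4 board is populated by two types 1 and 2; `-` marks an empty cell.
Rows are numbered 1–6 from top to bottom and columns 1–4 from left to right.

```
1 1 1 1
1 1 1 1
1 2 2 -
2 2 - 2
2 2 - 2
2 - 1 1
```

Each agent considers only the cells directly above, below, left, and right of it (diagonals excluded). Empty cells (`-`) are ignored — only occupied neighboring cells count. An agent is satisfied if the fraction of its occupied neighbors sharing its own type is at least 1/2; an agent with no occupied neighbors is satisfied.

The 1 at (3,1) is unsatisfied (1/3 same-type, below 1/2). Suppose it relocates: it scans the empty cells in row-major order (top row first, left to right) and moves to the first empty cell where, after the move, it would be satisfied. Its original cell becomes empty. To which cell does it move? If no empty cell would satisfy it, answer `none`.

none

Vacating (3,1). Empty cells in order:
  (3,4): 1/3 same-type → still unsatisfied.
  (4,3): 0/3 same-type → still unsatisfied.
  (5,3): 1/3 same-type → still unsatisfied.
  (6,2): 1/3 same-type → still unsatisfied.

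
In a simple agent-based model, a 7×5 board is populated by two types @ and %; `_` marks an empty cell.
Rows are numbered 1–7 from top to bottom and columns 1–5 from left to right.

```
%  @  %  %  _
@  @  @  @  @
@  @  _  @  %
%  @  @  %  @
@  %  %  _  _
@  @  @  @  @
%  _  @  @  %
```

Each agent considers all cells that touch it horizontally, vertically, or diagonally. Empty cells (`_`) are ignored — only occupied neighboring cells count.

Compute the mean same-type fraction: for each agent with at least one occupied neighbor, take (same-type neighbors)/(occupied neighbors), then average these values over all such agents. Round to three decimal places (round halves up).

(1,1)% 0/3
(1,2)@ 3/5
(1,3)% 1/5
(1,4)% 1/4
(2,1)@ 4/5
(2,2)@ 5/7
(2,3)@ 5/7
(2,4)@ 3/6
(2,5)@ 2/4
(3,1)@ 4/5
(3,2)@ 6/7
(3,4)@ 5/7
(3,5)% 1/5
(4,1)% 1/5
(4,2)@ 4/7
(4,3)@ 3/6
(4,4)% 2/5
(4,5)@ 1/3
(5,1)@ 3/5
(5,2)% 2/8
(5,3)% 2/7
(6,1)@ 2/4
(6,2)@ 4/7
(6,3)@ 4/6
(6,4)@ 4/6
(6,5)@ 2/3
(7,1)% 0/2
(7,3)@ 4/4
(7,4)@ 4/5
(7,5)% 0/3
Sum over 30 agents: 0/3 + 3/5 + 1/5 + 1/4 + 4/5 + 5/7 + 5/7 + 3/6 + 2/4 + 4/5 + 6/7 + 5/7 + 1/5 + 1/5 + 4/7 + 3/6 + 2/5 + 1/3 + 3/5 + 2/8 + 2/7 + 2/4 + 4/7 + 4/6 + 4/6 + 2/3 + 0/2 + 4/4 + 4/5 + 0/3 = 3121/210; mean = 3121/210 ÷ 30 = 3121/6300 = 0.495396… → 0.495.

0.495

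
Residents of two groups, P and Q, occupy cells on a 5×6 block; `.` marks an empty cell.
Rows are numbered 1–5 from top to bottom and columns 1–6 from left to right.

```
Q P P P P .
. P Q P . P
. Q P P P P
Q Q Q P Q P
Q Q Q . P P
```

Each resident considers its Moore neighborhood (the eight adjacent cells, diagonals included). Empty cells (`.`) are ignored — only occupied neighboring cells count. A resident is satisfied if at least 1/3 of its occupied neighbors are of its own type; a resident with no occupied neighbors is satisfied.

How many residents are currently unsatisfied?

3

Row 1: (1,1)Q 0/2 not · (1,2)P 2/4 satisfied · (1,3)P 4/5 satisfied · (1,4)P 3/4 satisfied · (1,5)P 3/3 satisfied
Row 2: (2,2)P 3/6 satisfied · (2,3)Q 1/8 not · (2,4)P 6/7 satisfied · (2,6)P 3/3 satisfied
Row 3: (3,2)Q 4/6 satisfied · (3,3)P 4/8 satisfied · (3,4)P 4/7 satisfied · (3,5)P 6/7 satisfied · (3,6)P 3/4 satisfied
Row 4: (4,1)Q 4/4 satisfied · (4,2)Q 6/7 satisfied · (4,3)Q 4/7 satisfied · (4,4)P 4/7 satisfied · (4,5)Q 0/7 not · (4,6)P 4/5 satisfied
Row 5: (5,1)Q 3/3 satisfied · (5,2)Q 5/5 satisfied · (5,3)Q 3/4 satisfied · (5,5)P 3/4 satisfied · (5,6)P 2/3 satisfied
Unsatisfied: (1,1), (2,3), (4,5) — 3 in total.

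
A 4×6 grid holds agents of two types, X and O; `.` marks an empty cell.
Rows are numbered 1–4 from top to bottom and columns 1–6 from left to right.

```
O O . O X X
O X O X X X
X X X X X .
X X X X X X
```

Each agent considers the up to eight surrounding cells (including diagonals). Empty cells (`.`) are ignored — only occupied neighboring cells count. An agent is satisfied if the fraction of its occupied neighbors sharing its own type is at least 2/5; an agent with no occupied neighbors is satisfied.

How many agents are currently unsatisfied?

2

Row 1: (1,1)O 2/3 satisfied · (1,2)O 3/4 satisfied · (1,4)O 1/4 not · (1,5)X 4/5 satisfied · (1,6)X 3/3 satisfied
Row 2: (2,1)O 2/5 satisfied · (2,2)X 3/7 satisfied · (2,3)O 2/7 not · (2,4)X 5/7 satisfied · (2,5)X 6/7 satisfied · (2,6)X 4/4 satisfied
Row 3: (3,1)X 4/5 satisfied · (3,2)X 6/8 satisfied · (3,3)X 7/8 satisfied · (3,4)X 7/8 satisfied · (3,5)X 7/7 satisfied
Row 4: (4,1)X 3/3 satisfied · (4,2)X 5/5 satisfied · (4,3)X 5/5 satisfied · (4,4)X 5/5 satisfied · (4,5)X 4/4 satisfied · (4,6)X 2/2 satisfied
Unsatisfied: (1,4), (2,3) — 2 in total.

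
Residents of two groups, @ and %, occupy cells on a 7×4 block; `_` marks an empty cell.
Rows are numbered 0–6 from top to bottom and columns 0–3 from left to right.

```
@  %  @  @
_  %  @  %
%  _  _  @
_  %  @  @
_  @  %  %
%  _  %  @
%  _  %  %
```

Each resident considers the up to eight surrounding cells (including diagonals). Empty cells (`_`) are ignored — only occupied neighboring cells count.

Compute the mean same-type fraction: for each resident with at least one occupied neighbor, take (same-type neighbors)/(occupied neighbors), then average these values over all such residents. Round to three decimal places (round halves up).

0.476

Row 0: (0,0)@ 0/2 · (0,1)% 1/4 · (0,2)@ 2/5 · (0,3)@ 2/3
Row 1: (1,1)% 2/5 · (1,2)@ 3/6 · (1,3)% 0/4
Row 2: (2,0)% 2/2 · (2,3)@ 3/4
Row 3: (3,1)% 2/4 · (3,2)@ 3/6 · (3,3)@ 2/4
Row 4: (4,1)@ 1/5 · (4,2)% 3/7 · (4,3)% 2/5
Row 5: (5,0)% 1/2 · (5,2)% 4/6 · (5,3)@ 0/5
Row 6: (6,0)% 1/1 · (6,2)% 2/3 · (6,3)% 2/3
Sum over 21 residents: 0/2 + 1/4 + 2/5 + 2/3 + 2/5 + 3/6 + 0/4 + 2/2 + 3/4 + 2/4 + 3/6 + 2/4 + 1/5 + 3/7 + 2/5 + 1/2 + 4/6 + 0/5 + 1/1 + 2/3 + 2/3 = 2099/210; mean = 2099/210 ÷ 21 = 2099/4410 = 0.475963… → 0.476.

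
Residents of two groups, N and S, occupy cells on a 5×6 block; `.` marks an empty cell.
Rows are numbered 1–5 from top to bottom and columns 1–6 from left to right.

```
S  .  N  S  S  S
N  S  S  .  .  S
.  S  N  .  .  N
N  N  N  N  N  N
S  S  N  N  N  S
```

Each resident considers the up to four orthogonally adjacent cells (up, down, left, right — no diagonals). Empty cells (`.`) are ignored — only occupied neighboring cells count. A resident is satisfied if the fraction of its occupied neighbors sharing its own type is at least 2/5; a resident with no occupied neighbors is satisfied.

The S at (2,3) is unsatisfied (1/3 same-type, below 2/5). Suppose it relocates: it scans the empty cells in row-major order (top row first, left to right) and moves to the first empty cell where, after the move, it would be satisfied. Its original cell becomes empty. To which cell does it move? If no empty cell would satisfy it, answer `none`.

(1,2)

Vacating (2,3). Empty cells in order:
  (1,2): 2/3 same-type → satisfied — stop here.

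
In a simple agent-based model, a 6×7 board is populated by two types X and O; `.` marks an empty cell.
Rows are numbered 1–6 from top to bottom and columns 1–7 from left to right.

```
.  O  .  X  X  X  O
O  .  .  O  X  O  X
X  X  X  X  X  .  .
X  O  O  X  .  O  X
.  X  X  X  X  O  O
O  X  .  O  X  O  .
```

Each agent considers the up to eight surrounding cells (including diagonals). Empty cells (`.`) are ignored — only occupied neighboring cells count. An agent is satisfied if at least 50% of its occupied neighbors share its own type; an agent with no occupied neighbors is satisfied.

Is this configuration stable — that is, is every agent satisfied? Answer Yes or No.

No

Row 1: (1,2)O 1/1 satisfied · (1,4)X 2/3 satisfied · (1,5)X 3/5 satisfied · (1,6)X 3/5 satisfied · (1,7)O 1/3 not
Row 2: (2,1)O 1/3 not · (2,4)O 0/6 not · (2,5)X 5/7 satisfied · (2,6)O 1/6 not · (2,7)X 1/3 not
Row 3: (3,1)X 2/4 satisfied · (3,2)X 3/6 satisfied · (3,3)X 3/6 satisfied · (3,4)X 4/6 satisfied · (3,5)X 3/6 satisfied
Row 4: (4,1)X 3/4 satisfied · (4,2)O 1/7 not · (4,3)O 1/8 not · (4,4)X 6/7 satisfied · (4,6)O 2/5 not · (4,7)X 0/3 not
Row 5: (5,2)X 3/6 satisfied · (5,3)X 4/7 satisfied · (5,4)X 4/6 satisfied · (5,5)X 3/7 not · (5,6)O 3/6 satisfied · (5,7)O 3/4 satisfied
Row 6: (6,1)O 0/2 not · (6,2)X 2/3 satisfied · (6,4)O 0/4 not · (6,5)X 2/5 not · (6,6)O 2/4 satisfied
For instance (1,7) has only 1/3 same-type neighbors, below 1/2.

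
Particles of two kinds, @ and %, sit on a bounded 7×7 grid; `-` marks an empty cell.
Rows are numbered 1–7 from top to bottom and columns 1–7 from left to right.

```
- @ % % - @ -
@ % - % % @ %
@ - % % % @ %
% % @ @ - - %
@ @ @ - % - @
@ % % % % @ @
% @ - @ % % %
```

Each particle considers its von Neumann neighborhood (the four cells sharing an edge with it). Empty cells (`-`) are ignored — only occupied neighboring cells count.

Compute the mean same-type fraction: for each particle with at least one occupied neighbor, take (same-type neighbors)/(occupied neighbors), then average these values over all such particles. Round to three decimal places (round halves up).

(1,2)@ 0/2
(1,3)% 1/2
(1,4)% 2/2
(1,6)@ 1/1
(2,1)@ 1/2
(2,2)% 0/2
(2,4)% 3/3
(2,5)% 2/3
(2,6)@ 2/4
(2,7)% 1/2
(3,1)@ 1/2
(3,3)% 1/2
(3,4)% 3/4
(3,5)% 2/3
(3,6)@ 1/3
(3,7)% 2/3
(4,1)% 1/3
(4,2)% 1/3
(4,3)@ 2/4
(4,4)@ 1/2
(4,7)% 1/2
(5,1)@ 2/3
(5,2)@ 2/4
(5,3)@ 2/3
(5,5)% 1/1
(5,7)@ 1/2
(6,1)@ 1/3
(6,2)% 1/4
(6,3)% 2/3
(6,4)% 2/3
(6,5)% 3/4
(6,6)@ 1/3
(6,7)@ 2/3
(7,1)% 0/2
(7,2)@ 0/2
(7,4)@ 0/2
(7,5)% 2/3
(7,6)% 2/3
(7,7)% 1/2
Sum over 39 particles: 0/2 + 1/2 + 2/2 + 1/1 + 1/2 + 0/2 + 3/3 + 2/3 + 2/4 + 1/2 + 1/2 + 1/2 + 3/4 + 2/3 + 1/3 + 2/3 + 1/3 + 1/3 + 2/4 + 1/2 + 1/2 + 2/3 + 2/4 + 2/3 + 1/1 + 1/2 + 1/3 + 1/4 + 2/3 + 2/3 + 3/4 + 1/3 + 2/3 + 0/2 + 0/2 + 0/2 + 2/3 + 2/3 + 1/2 = 241/12; mean = 241/12 ÷ 39 = 241/468 = 0.514957… → 0.515.

0.515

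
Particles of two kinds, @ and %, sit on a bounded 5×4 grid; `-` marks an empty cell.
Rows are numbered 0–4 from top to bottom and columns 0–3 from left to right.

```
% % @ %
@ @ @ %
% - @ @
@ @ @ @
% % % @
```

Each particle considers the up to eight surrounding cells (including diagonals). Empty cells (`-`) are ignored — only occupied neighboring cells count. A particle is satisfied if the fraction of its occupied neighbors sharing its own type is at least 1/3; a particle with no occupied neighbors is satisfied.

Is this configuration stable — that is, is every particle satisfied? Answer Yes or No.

No

(0,0)% 1/3 ok
(0,1)% 1/5 unhappy
(0,2)@ 2/5 ok
(0,3)% 1/3 ok
(1,0)@ 1/4 unhappy
(1,1)@ 4/7 ok
(1,2)@ 4/7 ok
(1,3)% 1/5 unhappy
(2,0)% 0/4 unhappy
(2,2)@ 6/7 ok
(2,3)@ 4/5 ok
(3,0)@ 1/4 unhappy
(3,1)@ 3/7 ok
(3,2)@ 5/7 ok
(3,3)@ 4/5 ok
(4,0)% 1/3 ok
(4,1)% 2/5 ok
(4,2)% 1/5 unhappy
(4,3)@ 2/3 ok
For instance (0,1) has only 1/5 same-type neighbors, below 1/3.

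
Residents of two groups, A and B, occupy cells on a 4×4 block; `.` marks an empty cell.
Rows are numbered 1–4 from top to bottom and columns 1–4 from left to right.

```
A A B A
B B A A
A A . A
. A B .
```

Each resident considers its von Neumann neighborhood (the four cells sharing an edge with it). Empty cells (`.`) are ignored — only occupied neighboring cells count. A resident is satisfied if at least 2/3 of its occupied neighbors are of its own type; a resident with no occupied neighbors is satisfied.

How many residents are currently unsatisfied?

10

(1,1)A 1/2 unhappy
(1,2)A 1/3 unhappy
(1,3)B 0/3 unhappy
(1,4)A 1/2 unhappy
(2,1)B 1/3 unhappy
(2,2)B 1/4 unhappy
(2,3)A 1/3 unhappy
(2,4)A 3/3 ok
(3,1)A 1/2 unhappy
(3,2)A 2/3 ok
(3,4)A 1/1 ok
(4,2)A 1/2 unhappy
(4,3)B 0/1 unhappy
Unsatisfied: (1,1), (1,2), (1,3), (1,4), (2,1), (2,2), (2,3), (3,1), (4,2), (4,3) — 10 in total.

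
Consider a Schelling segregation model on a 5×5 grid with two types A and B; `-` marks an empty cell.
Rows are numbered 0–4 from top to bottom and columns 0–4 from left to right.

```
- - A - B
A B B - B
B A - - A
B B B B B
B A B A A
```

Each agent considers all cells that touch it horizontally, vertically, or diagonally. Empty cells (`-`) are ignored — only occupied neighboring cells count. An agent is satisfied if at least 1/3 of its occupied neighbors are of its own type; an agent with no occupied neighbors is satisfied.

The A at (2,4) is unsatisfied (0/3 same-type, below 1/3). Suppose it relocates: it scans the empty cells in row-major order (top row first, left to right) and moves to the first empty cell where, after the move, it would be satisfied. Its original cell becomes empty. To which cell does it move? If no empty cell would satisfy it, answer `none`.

(0,0)

Vacating (2,4). Empty cells in order:
  (0,0): 1/2 same-type → satisfied — stop here.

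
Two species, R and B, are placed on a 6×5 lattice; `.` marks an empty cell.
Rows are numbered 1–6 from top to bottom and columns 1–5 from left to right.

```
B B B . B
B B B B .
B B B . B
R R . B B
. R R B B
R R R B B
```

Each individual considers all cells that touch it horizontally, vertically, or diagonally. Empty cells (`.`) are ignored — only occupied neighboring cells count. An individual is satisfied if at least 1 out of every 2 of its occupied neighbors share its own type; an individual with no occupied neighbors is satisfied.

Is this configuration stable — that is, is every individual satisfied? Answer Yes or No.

Yes

Row 1: (1,1)B 3/3 satisfied · (1,2)B 5/5 satisfied · (1,3)B 4/4 satisfied · (1,5)B 1/1 satisfied
Row 2: (2,1)B 5/5 satisfied · (2,2)B 8/8 satisfied · (2,3)B 6/6 satisfied · (2,4)B 5/5 satisfied
Row 3: (3,1)B 3/5 satisfied · (3,2)B 5/7 satisfied · (3,3)B 5/6 satisfied · (3,5)B 3/3 satisfied
Row 4: (4,1)R 2/4 satisfied · (4,2)R 3/6 satisfied · (4,4)B 5/6 satisfied · (4,5)B 4/4 satisfied
Row 5: (5,2)R 6/6 satisfied · (5,3)R 4/7 satisfied · (5,4)B 5/7 satisfied · (5,5)B 5/5 satisfied
Row 6: (6,1)R 2/2 satisfied · (6,2)R 4/4 satisfied · (6,3)R 3/5 satisfied · (6,4)B 3/5 satisfied · (6,5)B 3/3 satisfied
All meet the threshold, so the configuration is stable.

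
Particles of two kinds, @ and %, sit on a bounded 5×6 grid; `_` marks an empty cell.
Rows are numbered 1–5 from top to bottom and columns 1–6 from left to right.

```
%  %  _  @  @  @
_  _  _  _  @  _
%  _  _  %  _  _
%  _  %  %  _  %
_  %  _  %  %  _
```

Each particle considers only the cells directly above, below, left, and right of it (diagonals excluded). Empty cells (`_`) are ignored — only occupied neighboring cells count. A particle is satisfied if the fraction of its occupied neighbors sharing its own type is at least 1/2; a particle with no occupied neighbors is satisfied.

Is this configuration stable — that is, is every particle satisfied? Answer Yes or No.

Yes

(1,1)% 1/1 satisfied
(1,2)% 1/1 satisfied
(1,4)@ 1/1 satisfied
(1,5)@ 3/3 satisfied
(1,6)@ 1/1 satisfied
(2,5)@ 1/1 satisfied
(3,1)% 1/1 satisfied
(3,4)% 1/1 satisfied
(4,1)% 1/1 satisfied
(4,3)% 1/1 satisfied
(4,4)% 3/3 satisfied
(4,6)% 0/0 satisfied
(5,2)% 0/0 satisfied
(5,4)% 2/2 satisfied
(5,5)% 1/1 satisfied
All meet the threshold, so the configuration is stable.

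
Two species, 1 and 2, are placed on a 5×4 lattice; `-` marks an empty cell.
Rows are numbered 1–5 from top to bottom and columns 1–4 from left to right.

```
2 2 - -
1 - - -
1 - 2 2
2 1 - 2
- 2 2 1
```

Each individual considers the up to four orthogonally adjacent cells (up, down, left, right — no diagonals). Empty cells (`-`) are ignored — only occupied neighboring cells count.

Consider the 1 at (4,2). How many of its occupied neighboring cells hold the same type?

0

Occupied neighbors of (4,2): (5,2)=2, (4,1)=2.
Same type (1): 0 of 2.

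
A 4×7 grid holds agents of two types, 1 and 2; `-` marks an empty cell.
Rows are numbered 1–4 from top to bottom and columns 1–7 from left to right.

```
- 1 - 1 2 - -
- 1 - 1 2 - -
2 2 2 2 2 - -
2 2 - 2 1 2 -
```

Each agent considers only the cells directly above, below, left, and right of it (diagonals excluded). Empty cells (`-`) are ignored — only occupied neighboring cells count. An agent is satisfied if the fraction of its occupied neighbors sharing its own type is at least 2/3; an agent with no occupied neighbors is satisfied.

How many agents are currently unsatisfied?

(1,2)1 1/1 ok
(1,4)1 1/2 unhappy
(1,5)2 1/2 unhappy
(2,2)1 1/2 unhappy
(2,4)1 1/3 unhappy
(2,5)2 2/3 ok
(3,1)2 2/2 ok
(3,2)2 3/4 ok
(3,3)2 2/2 ok
(3,4)2 3/4 ok
(3,5)2 2/3 ok
(4,1)2 2/2 ok
(4,2)2 2/2 ok
(4,4)2 1/2 unhappy
(4,5)1 0/3 unhappy
(4,6)2 0/1 unhappy
Unsatisfied: (1,4), (1,5), (2,2), (2,4), (4,4), (4,5), (4,6) — 7 in total.

7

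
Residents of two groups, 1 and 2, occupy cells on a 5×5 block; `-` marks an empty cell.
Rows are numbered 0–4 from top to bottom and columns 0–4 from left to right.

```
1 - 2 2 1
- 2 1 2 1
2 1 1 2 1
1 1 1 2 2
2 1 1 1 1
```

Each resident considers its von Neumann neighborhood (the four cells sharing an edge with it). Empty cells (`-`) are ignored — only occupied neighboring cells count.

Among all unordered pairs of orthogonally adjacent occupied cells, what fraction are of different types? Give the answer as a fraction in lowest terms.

8/17

Scan each occupied cell's neighbors to the right and below so each pair is counted once.
Row 0: 2(0,2)–2(0,3)= 2(0,2)–1(1,2)≠ 2(0,3)–1(0,4)≠ 2(0,3)–2(1,3)= 1(0,4)–1(1,4)=  → 2/5 unlike.
Row 1: 2(1,1)–1(1,2)≠ 2(1,1)–1(2,1)≠ 1(1,2)–2(1,3)≠ 1(1,2)–1(2,2)= 2(1,3)–1(1,4)≠ 2(1,3)–2(2,3)= 1(1,4)–1(2,4)=  → 4/7 unlike.
Row 2: 2(2,0)–1(2,1)≠ 2(2,0)–1(3,0)≠ 1(2,1)–1(2,2)= 1(2,1)–1(3,1)= 1(2,2)–2(2,3)≠ 1(2,2)–1(3,2)= 2(2,3)–1(2,4)≠ 2(2,3)–2(3,3)= 1(2,4)–2(3,4)≠  → 5/9 unlike.
Row 3: 1(3,0)–1(3,1)= 1(3,0)–2(4,0)≠ 1(3,1)–1(3,2)= 1(3,1)–1(4,1)= 1(3,2)–2(3,3)≠ 1(3,2)–1(4,2)= 2(3,3)–2(3,4)= 2(3,3)–1(4,3)≠ 2(3,4)–1(4,4)≠  → 4/9 unlike.
Row 4: 2(4,0)–1(4,1)≠ 1(4,1)–1(4,2)= 1(4,2)–1(4,3)= 1(4,3)–1(4,4)=  → 1/4 unlike.
Total adjacent occupied pairs: 34; unlike-type pairs: 16.
16/34 reduces to 8/17.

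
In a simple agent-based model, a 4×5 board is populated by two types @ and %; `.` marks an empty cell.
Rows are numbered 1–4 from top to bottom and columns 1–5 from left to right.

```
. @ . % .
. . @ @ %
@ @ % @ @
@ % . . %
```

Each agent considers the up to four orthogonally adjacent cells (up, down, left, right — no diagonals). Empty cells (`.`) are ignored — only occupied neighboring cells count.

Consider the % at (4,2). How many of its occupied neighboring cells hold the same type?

Occupied neighbors of (4,2): (3,2)=@, (4,1)=@.
Same type (%): 0 of 2.

0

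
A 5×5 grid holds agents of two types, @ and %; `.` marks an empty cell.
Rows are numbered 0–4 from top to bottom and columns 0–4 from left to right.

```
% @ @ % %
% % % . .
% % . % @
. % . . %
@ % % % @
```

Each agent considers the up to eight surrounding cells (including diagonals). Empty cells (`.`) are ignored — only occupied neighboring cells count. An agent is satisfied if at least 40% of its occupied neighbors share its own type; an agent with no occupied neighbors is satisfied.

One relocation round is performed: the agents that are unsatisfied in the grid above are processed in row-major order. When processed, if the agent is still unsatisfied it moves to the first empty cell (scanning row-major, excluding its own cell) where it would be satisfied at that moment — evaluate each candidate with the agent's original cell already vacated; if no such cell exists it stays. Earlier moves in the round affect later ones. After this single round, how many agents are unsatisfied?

Initially unsatisfied (in order): (0,1), (0,2), (2,4), (4,0), (4,4).
  (0,1): no empty cell satisfies it; stays.
  (0,2): no empty cell satisfies it; stays.
  (2,4): no empty cell satisfies it; stays.
  (4,0): no empty cell satisfies it; stays.
  (4,4): no empty cell satisfies it; stays.
Resulting grid:
% @ @ % %
% % % . .
% % . % @
. % . . %
@ % % % @
Unsatisfied now: (0,1), (0,2), (2,4), (4,0), (4,4).

5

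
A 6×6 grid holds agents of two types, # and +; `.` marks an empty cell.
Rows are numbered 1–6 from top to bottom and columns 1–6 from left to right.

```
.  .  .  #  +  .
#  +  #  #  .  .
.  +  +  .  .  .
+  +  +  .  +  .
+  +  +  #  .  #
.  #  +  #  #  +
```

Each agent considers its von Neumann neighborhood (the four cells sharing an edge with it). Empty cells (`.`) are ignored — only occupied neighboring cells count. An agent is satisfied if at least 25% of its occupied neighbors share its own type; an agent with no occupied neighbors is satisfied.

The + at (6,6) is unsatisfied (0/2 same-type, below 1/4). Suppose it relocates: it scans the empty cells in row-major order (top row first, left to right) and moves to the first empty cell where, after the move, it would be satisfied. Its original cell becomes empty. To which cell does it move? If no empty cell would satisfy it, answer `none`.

(1,2)

Vacating (6,6). Empty cells in order:
  (1,1): 0/1 same-type → still unsatisfied.
  (1,2): 1/1 same-type → satisfied — stop here.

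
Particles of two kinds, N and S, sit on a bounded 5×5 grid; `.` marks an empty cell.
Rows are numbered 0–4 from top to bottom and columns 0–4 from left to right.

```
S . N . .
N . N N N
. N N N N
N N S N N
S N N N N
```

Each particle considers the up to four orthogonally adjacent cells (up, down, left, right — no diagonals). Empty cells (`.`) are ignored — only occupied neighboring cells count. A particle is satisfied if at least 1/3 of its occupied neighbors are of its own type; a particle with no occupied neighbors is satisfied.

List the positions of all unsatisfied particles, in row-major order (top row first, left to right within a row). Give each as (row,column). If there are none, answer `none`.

(0,0)S 0/1 not
(0,2)N 1/1 satisfied
(1,0)N 0/1 not
(1,2)N 3/3 satisfied
(1,3)N 3/3 satisfied
(1,4)N 2/2 satisfied
(2,1)N 2/2 satisfied
(2,2)N 3/4 satisfied
(2,3)N 4/4 satisfied
(2,4)N 3/3 satisfied
(3,0)N 1/2 satisfied
(3,1)N 3/4 satisfied
(3,2)S 0/4 not
(3,3)N 3/4 satisfied
(3,4)N 3/3 satisfied
(4,0)S 0/2 not
(4,1)N 2/3 satisfied
(4,2)N 2/3 satisfied
(4,3)N 3/3 satisfied
(4,4)N 2/2 satisfied

(0,0), (1,0), (3,2), (4,0)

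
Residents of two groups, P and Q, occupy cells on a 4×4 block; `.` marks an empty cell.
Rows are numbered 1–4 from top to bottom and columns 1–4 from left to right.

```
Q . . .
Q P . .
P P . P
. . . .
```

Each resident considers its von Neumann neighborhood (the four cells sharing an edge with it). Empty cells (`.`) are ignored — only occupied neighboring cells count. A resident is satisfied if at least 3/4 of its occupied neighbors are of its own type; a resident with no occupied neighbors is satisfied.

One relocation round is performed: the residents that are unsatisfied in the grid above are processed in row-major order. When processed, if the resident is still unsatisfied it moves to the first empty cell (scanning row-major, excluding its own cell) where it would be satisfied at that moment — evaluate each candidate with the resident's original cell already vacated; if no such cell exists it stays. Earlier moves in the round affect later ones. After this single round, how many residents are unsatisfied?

0

Initially unsatisfied (in order): (2,1), (2,2), (3,1).
  (2,1) → (1,3).
  (2,2): now satisfied by earlier moves; stays.
  (3,1): now satisfied by earlier moves; stays.
Resulting grid:
Q . Q .
. P . .
P P . P
. . . .
All satisfied now.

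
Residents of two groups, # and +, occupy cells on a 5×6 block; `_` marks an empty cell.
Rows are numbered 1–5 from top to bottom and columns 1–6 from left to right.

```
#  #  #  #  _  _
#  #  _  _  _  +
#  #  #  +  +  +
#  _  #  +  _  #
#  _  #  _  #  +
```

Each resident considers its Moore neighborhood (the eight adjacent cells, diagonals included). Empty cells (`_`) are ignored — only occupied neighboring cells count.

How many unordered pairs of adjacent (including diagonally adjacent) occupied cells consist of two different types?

Scan each occupied cell's neighbors to the right and below (and the two forward diagonals) so each pair is counted once.
From row 1: 0 unlike of 8 pairs (running 0/8).
From row 2: 0 unlike of 8 pairs (running 0/16).
From row 3: 5 unlike of 15 pairs (running 5/31).
From row 4: 4 unlike of 7 pairs (running 9/38).
From row 5: 1 unlike of 1 pairs (running 10/39).
Total adjacent occupied pairs: 39; unlike-type pairs: 10.

10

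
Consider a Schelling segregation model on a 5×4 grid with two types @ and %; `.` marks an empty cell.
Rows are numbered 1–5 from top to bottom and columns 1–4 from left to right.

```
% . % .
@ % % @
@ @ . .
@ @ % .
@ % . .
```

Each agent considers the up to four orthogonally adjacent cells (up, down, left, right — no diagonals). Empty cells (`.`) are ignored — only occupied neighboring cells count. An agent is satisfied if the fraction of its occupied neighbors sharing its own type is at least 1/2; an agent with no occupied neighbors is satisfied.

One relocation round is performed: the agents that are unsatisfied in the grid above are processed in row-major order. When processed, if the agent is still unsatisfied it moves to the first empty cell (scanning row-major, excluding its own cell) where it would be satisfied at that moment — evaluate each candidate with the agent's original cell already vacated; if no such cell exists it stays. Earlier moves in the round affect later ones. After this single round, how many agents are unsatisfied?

0

Initially unsatisfied (in order): (1,1), (2,1), (2,2), (2,4), (4,3), (5,2).
  (1,1) → (1,2).
  (2,1): now satisfied by earlier moves; stays.
  (2,2): now satisfied by earlier moves; stays.
  (2,4) → (1,1).
  (4,3) → (1,4).
  (5,2) → (2,4).
Resulting grid:
@ % % %
@ % % %
@ @ . .
@ @ . .
@ . . .
All satisfied now.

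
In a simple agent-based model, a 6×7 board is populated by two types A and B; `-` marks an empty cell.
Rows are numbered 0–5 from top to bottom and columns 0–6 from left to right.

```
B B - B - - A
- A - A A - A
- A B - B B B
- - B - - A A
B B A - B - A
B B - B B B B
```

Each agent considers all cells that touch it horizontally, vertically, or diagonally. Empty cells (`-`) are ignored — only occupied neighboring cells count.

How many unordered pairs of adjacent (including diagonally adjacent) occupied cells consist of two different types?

Scan each occupied cell's neighbors to the right and below (and the two forward diagonals) so each pair is counted once.
Row 0: B(0,0)–B(0,1)= B(0,0)–A(1,1)≠ B(0,1)–A(1,1)≠ B(0,3)–A(1,3)≠ B(0,3)–A(1,4)≠ A(0,6)–A(1,6)=  → 4/6 unlike.
Row 1: A(1,1)–A(2,1)= A(1,1)–B(2,2)≠ A(1,3)–A(1,4)= A(1,3)–B(2,4)≠ A(1,3)–B(2,2)≠ A(1,4)–B(2,4)≠ A(1,4)–B(2,5)≠ A(1,6)–B(2,6)≠ A(1,6)–B(2,5)≠  → 7/9 unlike.
Row 2: A(2,1)–B(2,2)≠ A(2,1)–B(3,2)≠ B(2,2)–B(3,2)= B(2,4)–B(2,5)= B(2,4)–A(3,5)≠ B(2,5)–B(2,6)= B(2,5)–A(3,5)≠ B(2,5)–A(3,6)≠ B(2,6)–A(3,6)≠ B(2,6)–A(3,5)≠  → 7/10 unlike.
Row 3: B(3,2)–A(4,2)≠ B(3,2)–B(4,1)= A(3,5)–A(3,6)= A(3,5)–A(4,6)= A(3,5)–B(4,4)≠ A(3,6)–A(4,6)=  → 2/6 unlike.
Row 4: B(4,0)–B(4,1)= B(4,0)–B(5,0)= B(4,0)–B(5,1)= B(4,1)–A(4,2)≠ B(4,1)–B(5,1)= B(4,1)–B(5,0)= A(4,2)–B(5,3)≠ A(4,2)–B(5,1)≠ B(4,4)–B(5,4)= B(4,4)–B(5,5)= B(4,4)–B(5,3)= A(4,6)–B(5,6)≠ A(4,6)–B(5,5)≠  → 5/13 unlike.
Row 5: B(5,0)–B(5,1)= B(5,3)–B(5,4)= B(5,4)–B(5,5)= B(5,5)–B(5,6)=  → 0/4 unlike.
Total adjacent occupied pairs: 48; unlike-type pairs: 25.

25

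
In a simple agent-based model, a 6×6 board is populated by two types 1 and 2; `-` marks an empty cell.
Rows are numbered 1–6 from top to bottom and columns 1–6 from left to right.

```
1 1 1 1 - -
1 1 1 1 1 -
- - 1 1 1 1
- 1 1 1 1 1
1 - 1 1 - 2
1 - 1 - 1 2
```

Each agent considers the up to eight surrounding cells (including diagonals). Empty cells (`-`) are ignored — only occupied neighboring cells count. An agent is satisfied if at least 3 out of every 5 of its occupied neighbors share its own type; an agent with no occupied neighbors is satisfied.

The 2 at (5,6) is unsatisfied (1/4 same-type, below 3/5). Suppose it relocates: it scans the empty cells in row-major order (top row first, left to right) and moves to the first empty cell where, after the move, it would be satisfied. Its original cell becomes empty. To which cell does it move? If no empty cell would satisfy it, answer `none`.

Vacating (5,6). Empty cells in order:
  (1,5): 0/3 same-type → still unsatisfied.
  (1,6): 0/1 same-type → still unsatisfied.
  (2,6): 0/3 same-type → still unsatisfied.
  (3,1): 0/3 same-type → still unsatisfied.
  (3,2): 0/6 same-type → still unsatisfied.
  (4,1): 0/2 same-type → still unsatisfied.
  (5,2): 0/6 same-type → still unsatisfied.
  (5,5): 1/6 same-type → still unsatisfied.
  (6,2): 0/4 same-type → still unsatisfied.
  (6,4): 0/4 same-type → still unsatisfied.

none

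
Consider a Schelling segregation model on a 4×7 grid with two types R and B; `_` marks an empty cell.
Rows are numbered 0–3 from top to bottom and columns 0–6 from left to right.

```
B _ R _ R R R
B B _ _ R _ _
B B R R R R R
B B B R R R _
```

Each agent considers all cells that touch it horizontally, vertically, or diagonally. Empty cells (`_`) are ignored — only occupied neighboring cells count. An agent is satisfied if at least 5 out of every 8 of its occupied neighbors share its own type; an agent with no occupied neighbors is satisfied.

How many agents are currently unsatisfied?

3

(0,0)B 2/2 ✓
(0,2)R 0/1 ✗
(0,4)R 2/2 ✓
(0,5)R 3/3 ✓
(0,6)R 1/1 ✓
(1,0)B 4/4 ✓
(1,1)B 4/6 ✓
(1,4)R 5/5 ✓
(2,0)B 5/5 ✓
(2,1)B 6/7 ✓
(2,2)R 2/6 ✗
(2,3)R 5/6 ✓
(2,4)R 6/6 ✓
(2,5)R 5/5 ✓
(2,6)R 2/2 ✓
(3,0)B 3/3 ✓
(3,1)B 4/5 ✓
(3,2)B 2/5 ✗
(3,3)R 4/5 ✓
(3,4)R 5/5 ✓
(3,5)R 4/4 ✓
Unsatisfied: (0,2), (2,2), (3,2) — 3 in total.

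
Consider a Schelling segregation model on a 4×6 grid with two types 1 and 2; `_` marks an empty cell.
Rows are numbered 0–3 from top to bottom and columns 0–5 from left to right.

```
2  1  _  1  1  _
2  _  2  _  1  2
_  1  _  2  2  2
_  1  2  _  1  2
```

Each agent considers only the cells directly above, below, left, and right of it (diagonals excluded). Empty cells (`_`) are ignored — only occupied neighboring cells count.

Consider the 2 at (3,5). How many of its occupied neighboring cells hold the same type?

Occupied neighbors of (3,5): (2,5)=2, (3,4)=1.
Same type (2): 1 of 2.

1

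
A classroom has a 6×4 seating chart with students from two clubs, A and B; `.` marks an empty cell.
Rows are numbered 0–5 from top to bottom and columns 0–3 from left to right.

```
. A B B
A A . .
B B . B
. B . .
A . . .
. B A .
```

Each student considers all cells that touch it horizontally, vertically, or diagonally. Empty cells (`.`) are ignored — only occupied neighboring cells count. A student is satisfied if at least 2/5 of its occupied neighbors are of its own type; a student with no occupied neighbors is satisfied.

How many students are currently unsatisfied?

4

(0,1)A 2/3 satisfied
(0,2)B 1/3 not
(0,3)B 1/1 satisfied
(1,0)A 2/4 satisfied
(1,1)A 2/5 satisfied
(2,0)B 2/4 satisfied
(2,1)B 2/4 satisfied
(2,3)B 0/0 satisfied
(3,1)B 2/3 satisfied
(4,0)A 0/2 not
(5,1)B 0/2 not
(5,2)A 0/1 not
Unsatisfied: (0,2), (4,0), (5,1), (5,2) — 4 in total.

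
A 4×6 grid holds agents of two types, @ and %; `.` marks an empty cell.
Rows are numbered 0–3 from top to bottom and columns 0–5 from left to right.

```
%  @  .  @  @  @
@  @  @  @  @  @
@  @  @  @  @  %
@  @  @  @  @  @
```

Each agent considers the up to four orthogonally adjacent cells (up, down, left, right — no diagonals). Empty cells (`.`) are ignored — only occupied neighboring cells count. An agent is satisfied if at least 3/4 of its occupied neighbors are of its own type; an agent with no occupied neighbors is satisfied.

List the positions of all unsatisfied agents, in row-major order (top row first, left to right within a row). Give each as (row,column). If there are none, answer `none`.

(0,0), (0,1), (1,0), (1,5), (2,5), (3,5)

Row 0: (0,0)% 0/2 not · (0,1)@ 1/2 not · (0,3)@ 2/2 satisfied · (0,4)@ 3/3 satisfied · (0,5)@ 2/2 satisfied
Row 1: (1,0)@ 2/3 not · (1,1)@ 4/4 satisfied · (1,2)@ 3/3 satisfied · (1,3)@ 4/4 satisfied · (1,4)@ 4/4 satisfied · (1,5)@ 2/3 not
Row 2: (2,0)@ 3/3 satisfied · (2,1)@ 4/4 satisfied · (2,2)@ 4/4 satisfied · (2,3)@ 4/4 satisfied · (2,4)@ 3/4 satisfied · (2,5)% 0/3 not
Row 3: (3,0)@ 2/2 satisfied · (3,1)@ 3/3 satisfied · (3,2)@ 3/3 satisfied · (3,3)@ 3/3 satisfied · (3,4)@ 3/3 satisfied · (3,5)@ 1/2 not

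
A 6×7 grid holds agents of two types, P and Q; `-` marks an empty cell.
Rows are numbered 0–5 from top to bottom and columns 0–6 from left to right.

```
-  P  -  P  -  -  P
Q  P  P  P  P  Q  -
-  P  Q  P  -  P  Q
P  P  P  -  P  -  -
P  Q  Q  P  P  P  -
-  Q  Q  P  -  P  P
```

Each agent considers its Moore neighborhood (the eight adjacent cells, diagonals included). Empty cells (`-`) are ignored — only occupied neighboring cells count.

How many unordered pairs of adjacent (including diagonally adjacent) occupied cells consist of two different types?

Scan each occupied cell's neighbors to the right and below (and the two forward diagonals) so each pair is counted once.
Row 0: P(0,1)–P(1,1)= P(0,1)–P(1,2)= P(0,1)–Q(1,0)≠ P(0,3)–P(1,3)= P(0,3)–P(1,4)= P(0,3)–P(1,2)= P(0,6)–Q(1,5)≠  → 2/7 unlike.
Row 1: Q(1,0)–P(1,1)≠ Q(1,0)–P(2,1)≠ P(1,1)–P(1,2)= P(1,1)–P(2,1)= P(1,1)–Q(2,2)≠ P(1,2)–P(1,3)= P(1,2)–Q(2,2)≠ P(1,2)–P(2,3)= P(1,2)–P(2,1)= P(1,3)–P(1,4)= P(1,3)–P(2,3)= P(1,3)–Q(2,2)≠ P(1,4)–Q(1,5)≠ P(1,4)–P(2,5)= P(1,4)–P(2,3)= Q(1,5)–P(2,5)≠ Q(1,5)–Q(2,6)=  → 7/17 unlike.
Row 2: P(2,1)–Q(2,2)≠ P(2,1)–P(3,1)= P(2,1)–P(3,2)= P(2,1)–P(3,0)= Q(2,2)–P(2,3)≠ Q(2,2)–P(3,2)≠ Q(2,2)–P(3,1)≠ P(2,3)–P(3,4)= P(2,3)–P(3,2)= P(2,5)–Q(2,6)≠ P(2,5)–P(3,4)=  → 5/11 unlike.
Row 3: P(3,0)–P(3,1)= P(3,0)–P(4,0)= P(3,0)–Q(4,1)≠ P(3,1)–P(3,2)= P(3,1)–Q(4,1)≠ P(3,1)–Q(4,2)≠ P(3,1)–P(4,0)= P(3,2)–Q(4,2)≠ P(3,2)–P(4,3)= P(3,2)–Q(4,1)≠ P(3,4)–P(4,4)= P(3,4)–P(4,5)= P(3,4)–P(4,3)=  → 5/13 unlike.
Row 4: P(4,0)–Q(4,1)≠ P(4,0)–Q(5,1)≠ Q(4,1)–Q(4,2)= Q(4,1)–Q(5,1)= Q(4,1)–Q(5,2)= Q(4,2)–P(4,3)≠ Q(4,2)–Q(5,2)= Q(4,2)–P(5,3)≠ Q(4,2)–Q(5,1)= P(4,3)–P(4,4)= P(4,3)–P(5,3)= P(4,3)–Q(5,2)≠ P(4,4)–P(4,5)= P(4,4)–P(5,5)= P(4,4)–P(5,3)= P(4,5)–P(5,5)= P(4,5)–P(5,6)=  → 5/17 unlike.
Row 5: Q(5,1)–Q(5,2)= Q(5,2)–P(5,3)≠ P(5,5)–P(5,6)=  → 1/3 unlike.
Total adjacent occupied pairs: 68; unlike-type pairs: 25.

25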